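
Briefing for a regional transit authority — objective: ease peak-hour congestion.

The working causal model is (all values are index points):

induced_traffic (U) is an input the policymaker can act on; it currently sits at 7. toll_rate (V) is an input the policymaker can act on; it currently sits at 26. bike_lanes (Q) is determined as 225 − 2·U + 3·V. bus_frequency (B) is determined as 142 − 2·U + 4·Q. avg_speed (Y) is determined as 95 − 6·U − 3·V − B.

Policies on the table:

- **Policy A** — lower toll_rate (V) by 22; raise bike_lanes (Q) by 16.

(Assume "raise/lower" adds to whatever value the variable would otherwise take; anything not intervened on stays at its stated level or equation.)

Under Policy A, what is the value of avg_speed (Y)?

Policy A (V − 22, Q + 16):
  U = 7
  V = 26 − 22 = 4
  Q = 225 − 2·7 + 3·4 (+16 from intervention) = 239
  B = 142 − 2·7 + 4·239 = 1084
  Y = 95 − 6·7 − 3·4 − 1084 = -1043

-1043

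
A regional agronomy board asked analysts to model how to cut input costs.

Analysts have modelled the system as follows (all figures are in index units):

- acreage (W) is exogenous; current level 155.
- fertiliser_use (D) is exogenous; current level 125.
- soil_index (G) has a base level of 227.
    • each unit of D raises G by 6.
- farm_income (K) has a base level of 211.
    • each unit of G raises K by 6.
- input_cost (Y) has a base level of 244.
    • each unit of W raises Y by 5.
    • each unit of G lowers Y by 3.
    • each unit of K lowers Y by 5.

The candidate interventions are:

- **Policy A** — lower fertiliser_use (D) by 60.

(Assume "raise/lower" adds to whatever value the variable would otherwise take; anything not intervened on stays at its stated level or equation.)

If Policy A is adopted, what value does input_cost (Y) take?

Policy A (D − 60):
  W = 155
  D = 125 − 60 = 65
  G = 227 + 6·65 = 617
  K = 211 + 6·617 = 3913
  Y = 244 + 5·155 − 3·617 − 5·3913 = -20397

-20397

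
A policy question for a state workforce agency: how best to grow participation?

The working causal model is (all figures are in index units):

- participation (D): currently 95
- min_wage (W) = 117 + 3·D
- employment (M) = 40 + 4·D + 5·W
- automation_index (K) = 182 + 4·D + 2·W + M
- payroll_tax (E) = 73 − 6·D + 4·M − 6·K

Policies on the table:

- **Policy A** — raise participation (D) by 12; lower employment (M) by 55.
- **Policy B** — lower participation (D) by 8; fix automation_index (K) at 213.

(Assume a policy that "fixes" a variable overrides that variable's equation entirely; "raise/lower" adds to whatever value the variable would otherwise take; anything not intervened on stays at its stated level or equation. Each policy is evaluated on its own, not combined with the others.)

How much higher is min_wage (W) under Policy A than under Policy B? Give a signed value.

Policy A (D + 12, M − 55):
  D = 95 + 12 = 107
  W = 117 + 3·107 = 438
Policy B (D − 8, K := 213):
  D = 95 − 8 = 87
  W = 117 + 3·87 = 378
W: 438 − 378 = 60

60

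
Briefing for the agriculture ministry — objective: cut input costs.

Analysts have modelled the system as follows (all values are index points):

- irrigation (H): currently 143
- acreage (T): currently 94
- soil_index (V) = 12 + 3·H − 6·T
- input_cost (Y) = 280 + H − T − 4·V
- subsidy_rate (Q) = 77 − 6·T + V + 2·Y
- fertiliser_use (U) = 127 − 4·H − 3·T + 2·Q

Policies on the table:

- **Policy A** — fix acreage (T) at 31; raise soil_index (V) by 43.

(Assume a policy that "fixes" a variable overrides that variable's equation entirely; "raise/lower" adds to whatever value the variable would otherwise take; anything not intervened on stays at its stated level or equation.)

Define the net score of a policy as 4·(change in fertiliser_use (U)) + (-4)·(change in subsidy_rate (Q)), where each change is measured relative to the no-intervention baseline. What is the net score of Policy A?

-9016

Baseline:
  H = 143
  T = 94
  V = 12 + 3·143 − 6·94 = -123
  Y = 280 + 143 − 94 − 4·(-123) = 821
  Q = 77 − 6·94 + (-123) + 2·821 = 1032
  U = 127 − 4·143 − 3·94 + 2·1032 = 1337
Policy A (T := 31, V + 43):
  H = 143
  T = 31
  V = 12 + 3·143 − 6·31 (+43 from intervention) = 298
  Y = 280 + 143 − 31 − 4·298 = -800
  Q = 77 − 6·31 + 298 + 2·(-800) = -1411
  U = 127 − 4·143 − 3·31 + 2·(-1411) = -3360
ΔU = -3360 − 1337 = -4697; ΔQ = -1411 − 1032 = -2443
Score = 4·(-4697) + (-4)·(-2443) = -9016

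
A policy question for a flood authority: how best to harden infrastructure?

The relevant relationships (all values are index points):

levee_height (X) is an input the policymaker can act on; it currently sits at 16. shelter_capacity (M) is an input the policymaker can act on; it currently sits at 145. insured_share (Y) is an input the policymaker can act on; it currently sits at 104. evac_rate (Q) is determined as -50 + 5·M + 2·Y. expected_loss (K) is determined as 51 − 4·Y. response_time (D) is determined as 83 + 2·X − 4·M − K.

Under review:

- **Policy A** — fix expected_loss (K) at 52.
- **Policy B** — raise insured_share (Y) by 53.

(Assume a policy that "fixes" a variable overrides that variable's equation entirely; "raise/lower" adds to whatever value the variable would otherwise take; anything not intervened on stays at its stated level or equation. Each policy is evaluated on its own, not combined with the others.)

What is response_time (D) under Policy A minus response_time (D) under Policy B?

Policy A (K := 52):
  X = 16
  M = 145
  Y = 104
  K = 52
  D = 83 + 2·16 − 4·145 − 52 = -517
Policy B (Y + 53):
  X = 16
  M = 145
  Y = 104 + 53 = 157
  K = 51 − 4·157 = -577
  D = 83 + 2·16 − 4·145 − (-577) = 112
D: -517 − 112 = -629

-629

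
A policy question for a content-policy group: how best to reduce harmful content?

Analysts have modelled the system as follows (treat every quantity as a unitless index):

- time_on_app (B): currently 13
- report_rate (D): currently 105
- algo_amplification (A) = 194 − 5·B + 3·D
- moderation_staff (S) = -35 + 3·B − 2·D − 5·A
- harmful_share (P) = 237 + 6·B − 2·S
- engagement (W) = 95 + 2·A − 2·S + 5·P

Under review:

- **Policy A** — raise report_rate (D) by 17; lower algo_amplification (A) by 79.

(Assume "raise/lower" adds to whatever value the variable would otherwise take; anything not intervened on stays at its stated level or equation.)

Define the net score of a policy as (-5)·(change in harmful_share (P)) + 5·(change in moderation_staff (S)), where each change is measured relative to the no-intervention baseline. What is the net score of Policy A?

1590

Baseline:
  B = 13
  D = 105
  A = 194 − 5·13 + 3·105 = 444
  S = -35 + 3·13 − 2·105 − 5·444 = -2426
  P = 237 + 6·13 − 2·(-2426) = 5167
Policy A (D + 17, A − 79):
  B = 13
  D = 105 + 17 = 122
  A = 194 − 5·13 + 3·122 (−79 from intervention) = 416
  S = -35 + 3·13 − 2·122 − 5·416 = -2320
  P = 237 + 6·13 − 2·(-2320) = 4955
ΔP = 4955 − 5167 = -212; ΔS = -2320 − (-2426) = 106
Score = (-5)·(-212) + 5·106 = 1590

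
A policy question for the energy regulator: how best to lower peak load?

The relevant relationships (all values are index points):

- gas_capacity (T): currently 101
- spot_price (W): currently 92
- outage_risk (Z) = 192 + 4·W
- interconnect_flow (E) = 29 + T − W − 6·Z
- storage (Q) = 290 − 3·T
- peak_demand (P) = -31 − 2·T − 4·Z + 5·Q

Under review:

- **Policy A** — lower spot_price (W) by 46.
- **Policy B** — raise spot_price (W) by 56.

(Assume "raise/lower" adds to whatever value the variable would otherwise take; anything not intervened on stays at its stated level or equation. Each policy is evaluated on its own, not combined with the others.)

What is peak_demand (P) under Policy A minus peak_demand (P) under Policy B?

Policy A (W − 46):
  T = 101
  W = 92 − 46 = 46
  Z = 192 + 4·46 = 376
  Q = 290 − 3·101 = -13
  P = -31 − 2·101 − 4·376 + 5·(-13) = -1802
Policy B (W + 56):
  T = 101
  W = 92 + 56 = 148
  Z = 192 + 4·148 = 784
  Q = 290 − 3·101 = -13
  P = -31 − 2·101 − 4·784 + 5·(-13) = -3434
P: -1802 − (-3434) = 1632

1632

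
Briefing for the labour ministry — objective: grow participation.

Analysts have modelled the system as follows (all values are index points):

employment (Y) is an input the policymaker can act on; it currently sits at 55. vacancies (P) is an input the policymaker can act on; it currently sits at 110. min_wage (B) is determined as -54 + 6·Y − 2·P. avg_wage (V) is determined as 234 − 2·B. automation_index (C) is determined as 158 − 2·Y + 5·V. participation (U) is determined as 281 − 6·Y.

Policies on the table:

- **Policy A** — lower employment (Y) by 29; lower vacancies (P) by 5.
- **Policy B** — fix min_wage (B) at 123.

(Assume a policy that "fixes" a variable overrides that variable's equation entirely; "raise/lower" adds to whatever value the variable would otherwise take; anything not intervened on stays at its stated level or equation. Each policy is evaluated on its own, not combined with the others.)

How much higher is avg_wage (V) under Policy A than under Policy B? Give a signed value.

462

Policy A (Y − 29, P − 5):
  Y = 55 − 29 = 26
  P = 110 − 5 = 105
  B = -54 + 6·26 − 2·105 = -108
  V = 234 − 2·(-108) = 450
Policy B (B := 123):
  Y = 55
  P = 110
  B = 123
  V = 234 − 2·123 = -12
V: 450 − (-12) = 462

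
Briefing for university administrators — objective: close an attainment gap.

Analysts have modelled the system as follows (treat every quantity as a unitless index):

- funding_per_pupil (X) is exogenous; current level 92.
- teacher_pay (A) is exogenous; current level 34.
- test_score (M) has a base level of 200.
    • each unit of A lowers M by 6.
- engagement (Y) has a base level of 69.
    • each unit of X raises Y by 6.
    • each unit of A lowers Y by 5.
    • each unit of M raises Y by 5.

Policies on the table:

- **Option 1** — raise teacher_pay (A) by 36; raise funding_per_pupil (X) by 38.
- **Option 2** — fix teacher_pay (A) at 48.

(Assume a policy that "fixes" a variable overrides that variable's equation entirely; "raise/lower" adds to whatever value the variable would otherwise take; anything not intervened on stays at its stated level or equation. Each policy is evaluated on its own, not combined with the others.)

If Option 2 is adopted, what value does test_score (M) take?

Option 2 (A := 48):
  A = 48
  M = 200 − 6·48 = -88

-88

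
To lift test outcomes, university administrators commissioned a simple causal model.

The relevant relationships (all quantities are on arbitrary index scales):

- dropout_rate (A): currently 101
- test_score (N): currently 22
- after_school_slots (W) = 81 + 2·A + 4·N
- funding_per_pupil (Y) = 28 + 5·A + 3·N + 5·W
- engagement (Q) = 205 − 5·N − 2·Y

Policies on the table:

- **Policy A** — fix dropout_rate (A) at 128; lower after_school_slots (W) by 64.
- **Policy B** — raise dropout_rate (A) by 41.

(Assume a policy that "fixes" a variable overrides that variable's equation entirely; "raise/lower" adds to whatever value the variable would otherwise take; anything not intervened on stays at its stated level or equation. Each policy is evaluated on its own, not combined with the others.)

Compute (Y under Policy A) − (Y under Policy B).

Policy A (A := 128, W − 64):
  A = 128
  N = 22
  W = 81 + 2·128 + 4·22 (−64 from intervention) = 361
  Y = 28 + 5·128 + 3·22 + 5·361 = 2539
Policy B (A + 41):
  A = 101 + 41 = 142
  N = 22
  W = 81 + 2·142 + 4·22 = 453
  Y = 28 + 5·142 + 3·22 + 5·453 = 3069
Y: 2539 − 3069 = -530

-530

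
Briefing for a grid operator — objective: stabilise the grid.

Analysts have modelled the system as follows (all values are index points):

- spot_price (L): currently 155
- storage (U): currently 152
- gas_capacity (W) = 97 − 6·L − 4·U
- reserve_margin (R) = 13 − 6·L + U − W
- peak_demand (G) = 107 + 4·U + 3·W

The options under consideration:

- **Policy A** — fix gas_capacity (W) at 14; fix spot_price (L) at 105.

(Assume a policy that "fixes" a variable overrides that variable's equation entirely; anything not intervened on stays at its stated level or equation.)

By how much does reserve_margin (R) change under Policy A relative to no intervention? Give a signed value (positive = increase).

-1155

Baseline:
  L = 155
  U = 152
  W = 97 − 6·155 − 4·152 = -1441
  R = 13 − 6·155 + 152 − (-1441) = 676
Policy A (W := 14, L := 105):
  L = 105
  U = 152
  W = 14
  R = 13 − 6·105 + 152 − 14 = -479
Change in R: -479 − 676 = -1155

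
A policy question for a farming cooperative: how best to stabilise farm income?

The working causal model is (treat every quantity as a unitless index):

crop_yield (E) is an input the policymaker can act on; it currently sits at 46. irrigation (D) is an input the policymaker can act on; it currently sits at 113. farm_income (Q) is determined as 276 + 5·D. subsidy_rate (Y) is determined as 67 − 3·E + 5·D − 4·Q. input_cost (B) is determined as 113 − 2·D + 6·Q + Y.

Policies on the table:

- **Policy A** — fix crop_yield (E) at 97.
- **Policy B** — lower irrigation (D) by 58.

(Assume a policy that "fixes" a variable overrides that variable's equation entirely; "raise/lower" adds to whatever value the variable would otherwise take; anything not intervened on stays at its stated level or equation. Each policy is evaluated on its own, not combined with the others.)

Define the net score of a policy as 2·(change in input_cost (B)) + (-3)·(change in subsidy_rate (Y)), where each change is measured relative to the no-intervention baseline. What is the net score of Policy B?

-4118

Baseline:
  E = 46
  D = 113
  Q = 276 + 5·113 = 841
  Y = 67 − 3·46 + 5·113 − 4·841 = -2870
  B = 113 − 2·113 + 6·841 + (-2870) = 2063
Policy B (D − 58):
  E = 46
  D = 113 − 58 = 55
  Q = 276 + 5·55 = 551
  Y = 67 − 3·46 + 5·55 − 4·551 = -2000
  B = 113 − 2·55 + 6·551 + (-2000) = 1309
ΔB = 1309 − 2063 = -754; ΔY = -2000 − (-2870) = 870
Score = 2·(-754) + (-3)·870 = -4118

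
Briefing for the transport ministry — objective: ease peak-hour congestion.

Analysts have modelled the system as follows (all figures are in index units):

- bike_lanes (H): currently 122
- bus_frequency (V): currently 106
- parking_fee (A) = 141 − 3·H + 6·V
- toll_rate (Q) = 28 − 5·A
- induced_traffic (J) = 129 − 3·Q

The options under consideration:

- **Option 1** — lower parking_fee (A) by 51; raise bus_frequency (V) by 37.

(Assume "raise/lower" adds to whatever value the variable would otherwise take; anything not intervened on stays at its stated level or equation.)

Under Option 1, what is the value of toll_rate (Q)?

Option 1 (A − 51, V + 37):
  H = 122
  V = 106 + 37 = 143
  A = 141 − 3·122 + 6·143 (−51 from intervention) = 582
  Q = 28 − 5·582 = -2882

-2882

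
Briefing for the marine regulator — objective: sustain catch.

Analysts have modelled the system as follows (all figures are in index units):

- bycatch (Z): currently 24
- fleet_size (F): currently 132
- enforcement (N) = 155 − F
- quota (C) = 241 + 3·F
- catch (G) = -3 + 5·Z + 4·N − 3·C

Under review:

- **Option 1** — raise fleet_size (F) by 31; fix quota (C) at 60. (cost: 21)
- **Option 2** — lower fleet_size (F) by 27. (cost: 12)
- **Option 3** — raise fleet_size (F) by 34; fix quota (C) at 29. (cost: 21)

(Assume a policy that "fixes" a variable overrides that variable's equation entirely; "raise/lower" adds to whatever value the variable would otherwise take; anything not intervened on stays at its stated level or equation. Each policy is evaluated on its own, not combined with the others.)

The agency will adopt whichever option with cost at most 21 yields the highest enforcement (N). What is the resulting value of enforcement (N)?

50

Option 1 (F + 31, C := 60):
  F = 132 + 31 = 163
  N = 155 − 163 = -8
Option 2 (F − 27):
  F = 132 − 27 = 105
  N = 155 − 105 = 50
Option 3 (F + 34, C := 29):
  F = 132 + 34 = 166
  N = 155 − 166 = -11
Comparing — Option 1: N=-8, Option 2: N=50, Option 3: N=-11. Highest is 50 (Option 2).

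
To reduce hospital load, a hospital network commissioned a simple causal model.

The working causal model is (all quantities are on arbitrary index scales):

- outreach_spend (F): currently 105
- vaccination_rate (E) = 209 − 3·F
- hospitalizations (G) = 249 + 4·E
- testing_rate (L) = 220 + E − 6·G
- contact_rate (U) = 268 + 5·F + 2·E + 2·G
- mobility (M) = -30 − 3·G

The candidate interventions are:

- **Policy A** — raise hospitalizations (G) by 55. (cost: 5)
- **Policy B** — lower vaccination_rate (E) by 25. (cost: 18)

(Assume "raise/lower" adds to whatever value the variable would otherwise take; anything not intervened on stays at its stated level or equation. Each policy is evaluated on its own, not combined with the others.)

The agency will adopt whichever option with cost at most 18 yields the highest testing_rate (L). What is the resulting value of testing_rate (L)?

1739

Policy A (G + 55):
  F = 105
  E = 209 − 3·105 = -106
  G = 249 + 4·(-106) (+55 from intervention) = -120
  L = 220 + (-106) − 6·(-120) = 834
Policy B (E − 25):
  F = 105
  E = 209 − 3·105 (−25 from intervention) = -131
  G = 249 + 4·(-131) = -275
  L = 220 + (-131) − 6·(-275) = 1739
Comparing — Policy A: L=834, Policy B: L=1739. Highest is 1739 (Policy B).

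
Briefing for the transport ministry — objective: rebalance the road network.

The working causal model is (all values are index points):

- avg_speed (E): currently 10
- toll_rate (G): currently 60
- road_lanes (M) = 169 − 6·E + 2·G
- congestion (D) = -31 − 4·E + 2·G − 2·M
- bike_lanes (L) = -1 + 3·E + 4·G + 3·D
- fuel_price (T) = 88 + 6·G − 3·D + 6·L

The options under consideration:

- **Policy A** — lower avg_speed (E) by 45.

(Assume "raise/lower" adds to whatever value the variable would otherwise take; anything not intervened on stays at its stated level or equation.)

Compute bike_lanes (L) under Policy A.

Policy A (E − 45):
  E = 10 − 45 = -35
  G = 60
  M = 169 − 6·(-35) + 2·60 = 499
  D = -31 − 4·(-35) + 2·60 − 2·499 = -769
  L = -1 + 3·(-35) + 4·60 + 3·(-769) = -2173

-2173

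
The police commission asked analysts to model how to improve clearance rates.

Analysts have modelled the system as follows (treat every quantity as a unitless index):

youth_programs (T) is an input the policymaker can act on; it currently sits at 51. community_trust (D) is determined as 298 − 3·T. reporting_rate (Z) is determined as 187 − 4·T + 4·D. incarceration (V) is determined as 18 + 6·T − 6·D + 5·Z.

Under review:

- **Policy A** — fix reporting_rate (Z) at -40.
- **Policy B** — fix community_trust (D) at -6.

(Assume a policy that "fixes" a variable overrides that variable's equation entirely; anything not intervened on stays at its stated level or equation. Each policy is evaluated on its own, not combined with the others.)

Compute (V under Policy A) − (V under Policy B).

Policy A (Z := -40):
  T = 51
  D = 298 − 3·51 = 145
  Z = -40
  V = 18 + 6·51 − 6·145 + 5·(-40) = -746
Policy B (D := -6):
  T = 51
  D = -6
  Z = 187 − 4·51 + 4·(-6) = -41
  V = 18 + 6·51 − 6·(-6) + 5·(-41) = 155
V: -746 − 155 = -901

-901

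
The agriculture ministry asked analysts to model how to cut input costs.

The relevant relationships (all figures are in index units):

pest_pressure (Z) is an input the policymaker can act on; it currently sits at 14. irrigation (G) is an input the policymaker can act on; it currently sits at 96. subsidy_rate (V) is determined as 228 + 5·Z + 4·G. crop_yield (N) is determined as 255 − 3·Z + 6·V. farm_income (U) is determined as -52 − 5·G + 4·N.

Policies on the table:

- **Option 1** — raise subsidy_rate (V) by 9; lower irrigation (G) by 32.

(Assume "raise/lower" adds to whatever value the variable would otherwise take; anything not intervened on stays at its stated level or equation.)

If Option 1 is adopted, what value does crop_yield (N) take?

Option 1 (V + 9, G − 32):
  Z = 14
  G = 96 − 32 = 64
  V = 228 + 5·14 + 4·64 (+9 from intervention) = 563
  N = 255 − 3·14 + 6·563 = 3591

3591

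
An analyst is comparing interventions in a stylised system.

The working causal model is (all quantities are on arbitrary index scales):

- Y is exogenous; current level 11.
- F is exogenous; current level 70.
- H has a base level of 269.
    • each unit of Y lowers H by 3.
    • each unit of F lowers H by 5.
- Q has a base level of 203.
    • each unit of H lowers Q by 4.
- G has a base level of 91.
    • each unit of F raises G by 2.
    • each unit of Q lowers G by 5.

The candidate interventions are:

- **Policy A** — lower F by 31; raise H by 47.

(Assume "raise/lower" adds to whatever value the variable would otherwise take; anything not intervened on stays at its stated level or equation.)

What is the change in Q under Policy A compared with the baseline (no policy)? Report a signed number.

-808

Baseline:
  Y = 11
  F = 70
  H = 269 − 3·11 − 5·70 = -114
  Q = 203 − 4·(-114) = 659
Policy A (F − 31, H + 47):
  Y = 11
  F = 70 − 31 = 39
  H = 269 − 3·11 − 5·39 (+47 from intervention) = 88
  Q = 203 − 4·88 = -149
Change in Q: -149 − 659 = -808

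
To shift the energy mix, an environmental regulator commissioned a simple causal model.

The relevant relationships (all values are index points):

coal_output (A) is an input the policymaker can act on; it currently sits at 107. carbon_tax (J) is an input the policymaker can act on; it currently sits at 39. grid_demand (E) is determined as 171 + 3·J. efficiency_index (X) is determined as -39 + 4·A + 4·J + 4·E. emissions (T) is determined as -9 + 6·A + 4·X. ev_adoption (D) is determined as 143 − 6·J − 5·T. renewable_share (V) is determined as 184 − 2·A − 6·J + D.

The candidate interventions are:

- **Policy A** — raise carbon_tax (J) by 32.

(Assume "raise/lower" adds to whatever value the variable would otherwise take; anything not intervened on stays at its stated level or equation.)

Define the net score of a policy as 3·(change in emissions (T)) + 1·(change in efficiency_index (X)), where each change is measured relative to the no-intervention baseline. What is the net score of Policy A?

Baseline:
  A = 107
  J = 39
  E = 171 + 3·39 = 288
  X = -39 + 4·107 + 4·39 + 4·288 = 1697
  T = -9 + 6·107 + 4·1697 = 7421
Policy A (J + 32):
  A = 107
  J = 39 + 32 = 71
  E = 171 + 3·71 = 384
  X = -39 + 4·107 + 4·71 + 4·384 = 2209
  T = -9 + 6·107 + 4·2209 = 9469
ΔT = 9469 − 7421 = 2048; ΔX = 2209 − 1697 = 512
Score = 3·2048 + 1·512 = 6656

6656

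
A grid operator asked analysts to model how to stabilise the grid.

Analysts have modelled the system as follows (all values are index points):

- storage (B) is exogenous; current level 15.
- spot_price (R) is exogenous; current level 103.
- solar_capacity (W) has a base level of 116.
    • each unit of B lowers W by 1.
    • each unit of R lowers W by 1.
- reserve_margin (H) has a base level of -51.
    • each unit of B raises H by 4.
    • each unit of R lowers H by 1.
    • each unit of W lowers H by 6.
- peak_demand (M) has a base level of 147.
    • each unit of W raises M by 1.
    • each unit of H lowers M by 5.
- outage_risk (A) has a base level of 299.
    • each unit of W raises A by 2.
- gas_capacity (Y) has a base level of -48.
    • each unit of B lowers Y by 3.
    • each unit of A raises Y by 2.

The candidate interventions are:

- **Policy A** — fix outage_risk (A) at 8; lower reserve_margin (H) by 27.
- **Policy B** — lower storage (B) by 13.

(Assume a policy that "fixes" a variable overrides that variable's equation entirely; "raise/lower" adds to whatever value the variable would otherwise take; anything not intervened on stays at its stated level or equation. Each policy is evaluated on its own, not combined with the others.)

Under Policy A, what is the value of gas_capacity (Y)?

Policy A (A := 8, H − 27):
  B = 15
  R = 103
  W = 116 − 15 − 103 = -2
  A = 8
  Y = -48 − 3·15 + 2·8 = -77

-77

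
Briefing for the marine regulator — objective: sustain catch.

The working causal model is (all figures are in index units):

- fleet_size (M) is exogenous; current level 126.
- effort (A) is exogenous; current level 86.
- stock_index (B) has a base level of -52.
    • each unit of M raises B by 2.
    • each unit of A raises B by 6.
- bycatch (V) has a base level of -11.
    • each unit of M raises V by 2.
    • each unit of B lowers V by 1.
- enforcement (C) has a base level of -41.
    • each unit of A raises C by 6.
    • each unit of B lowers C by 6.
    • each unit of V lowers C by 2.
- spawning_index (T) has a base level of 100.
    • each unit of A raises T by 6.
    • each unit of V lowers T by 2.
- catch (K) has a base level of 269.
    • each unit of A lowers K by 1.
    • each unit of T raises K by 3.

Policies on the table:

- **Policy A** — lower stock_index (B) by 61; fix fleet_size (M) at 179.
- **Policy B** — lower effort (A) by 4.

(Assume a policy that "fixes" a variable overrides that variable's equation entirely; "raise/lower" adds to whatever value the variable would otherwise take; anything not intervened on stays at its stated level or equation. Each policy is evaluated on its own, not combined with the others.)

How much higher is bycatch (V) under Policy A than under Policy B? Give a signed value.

Policy A (B − 61, M := 179):
  M = 179
  A = 86
  B = -52 + 2·179 + 6·86 (−61 from intervention) = 761
  V = -11 + 2·179 − 761 = -414
Policy B (A − 4):
  M = 126
  A = 86 − 4 = 82
  B = -52 + 2·126 + 6·82 = 692
  V = -11 + 2·126 − 692 = -451
V: -414 − (-451) = 37

37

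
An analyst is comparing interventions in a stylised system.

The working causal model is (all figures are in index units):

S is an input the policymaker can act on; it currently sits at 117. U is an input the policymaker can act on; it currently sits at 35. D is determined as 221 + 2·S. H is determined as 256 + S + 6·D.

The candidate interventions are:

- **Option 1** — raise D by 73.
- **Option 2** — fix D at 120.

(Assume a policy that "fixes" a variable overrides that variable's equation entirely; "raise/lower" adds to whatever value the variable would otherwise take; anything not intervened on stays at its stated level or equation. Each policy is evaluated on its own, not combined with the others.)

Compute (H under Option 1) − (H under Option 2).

2448

Option 1 (D + 73):
  S = 117
  D = 221 + 2·117 (+73 from intervention) = 528
  H = 256 + 117 + 6·528 = 3541
Option 2 (D := 120):
  S = 117
  D = 120
  H = 256 + 117 + 6·120 = 1093
H: 3541 − 1093 = 2448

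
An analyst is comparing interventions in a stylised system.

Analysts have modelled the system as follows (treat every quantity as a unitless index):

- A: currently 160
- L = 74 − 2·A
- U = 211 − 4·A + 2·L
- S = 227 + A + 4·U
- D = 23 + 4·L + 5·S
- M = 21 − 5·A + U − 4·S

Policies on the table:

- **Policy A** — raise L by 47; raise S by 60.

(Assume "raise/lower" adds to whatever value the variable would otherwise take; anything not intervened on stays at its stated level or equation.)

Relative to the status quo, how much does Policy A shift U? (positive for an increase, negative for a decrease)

94

Baseline:
  A = 160
  L = 74 − 2·160 = -246
  U = 211 − 4·160 + 2·(-246) = -921
Policy A (L + 47, S + 60):
  A = 160
  L = 74 − 2·160 (+47 from intervention) = -199
  U = 211 − 4·160 + 2·(-199) = -827
Change in U: -827 − (-921) = 94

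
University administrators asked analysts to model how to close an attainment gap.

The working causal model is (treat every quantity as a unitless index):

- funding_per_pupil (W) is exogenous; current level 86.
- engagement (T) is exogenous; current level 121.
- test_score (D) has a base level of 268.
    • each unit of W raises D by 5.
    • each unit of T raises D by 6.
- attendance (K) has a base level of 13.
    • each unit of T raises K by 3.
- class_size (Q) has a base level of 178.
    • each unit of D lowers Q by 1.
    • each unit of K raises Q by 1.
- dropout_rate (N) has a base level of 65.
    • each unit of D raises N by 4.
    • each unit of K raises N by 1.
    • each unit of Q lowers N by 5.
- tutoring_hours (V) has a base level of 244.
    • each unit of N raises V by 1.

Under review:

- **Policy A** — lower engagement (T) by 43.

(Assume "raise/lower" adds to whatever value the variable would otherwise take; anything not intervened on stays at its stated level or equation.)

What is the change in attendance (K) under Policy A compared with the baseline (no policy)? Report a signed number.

-129

Baseline:
  T = 121
  K = 13 + 3·121 = 376
Policy A (T − 43):
  T = 121 − 43 = 78
  K = 13 + 3·78 = 247
Change in K: 247 − 376 = -129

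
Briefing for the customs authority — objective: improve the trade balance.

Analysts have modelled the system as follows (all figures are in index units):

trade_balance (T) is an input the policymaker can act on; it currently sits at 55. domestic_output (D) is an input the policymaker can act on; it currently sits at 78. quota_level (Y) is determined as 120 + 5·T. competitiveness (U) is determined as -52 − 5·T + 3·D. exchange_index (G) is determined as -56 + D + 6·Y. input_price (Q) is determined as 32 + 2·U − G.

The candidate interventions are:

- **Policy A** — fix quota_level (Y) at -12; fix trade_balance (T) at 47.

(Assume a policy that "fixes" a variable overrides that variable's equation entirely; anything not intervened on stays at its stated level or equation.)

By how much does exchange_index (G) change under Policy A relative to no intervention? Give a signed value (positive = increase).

Baseline:
  T = 55
  D = 78
  Y = 120 + 5·55 = 395
  G = -56 + 78 + 6·395 = 2392
Policy A (Y := -12, T := 47):
  T = 47
  D = 78
  Y = -12
  G = -56 + 78 + 6·(-12) = -50
Change in G: -50 − 2392 = -2442

-2442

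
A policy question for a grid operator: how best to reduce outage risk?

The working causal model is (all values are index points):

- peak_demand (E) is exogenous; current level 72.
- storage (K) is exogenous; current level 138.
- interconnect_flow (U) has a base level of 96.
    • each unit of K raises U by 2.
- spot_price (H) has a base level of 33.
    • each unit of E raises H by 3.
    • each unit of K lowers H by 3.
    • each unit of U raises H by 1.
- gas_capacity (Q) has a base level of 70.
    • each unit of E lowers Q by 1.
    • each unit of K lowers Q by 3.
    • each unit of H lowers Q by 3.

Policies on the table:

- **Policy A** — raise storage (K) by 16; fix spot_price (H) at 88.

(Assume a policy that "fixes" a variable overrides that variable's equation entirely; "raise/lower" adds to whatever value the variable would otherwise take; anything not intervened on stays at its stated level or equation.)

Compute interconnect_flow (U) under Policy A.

Policy A (K + 16, H := 88):
  K = 138 + 16 = 154
  U = 96 + 2·154 = 404

404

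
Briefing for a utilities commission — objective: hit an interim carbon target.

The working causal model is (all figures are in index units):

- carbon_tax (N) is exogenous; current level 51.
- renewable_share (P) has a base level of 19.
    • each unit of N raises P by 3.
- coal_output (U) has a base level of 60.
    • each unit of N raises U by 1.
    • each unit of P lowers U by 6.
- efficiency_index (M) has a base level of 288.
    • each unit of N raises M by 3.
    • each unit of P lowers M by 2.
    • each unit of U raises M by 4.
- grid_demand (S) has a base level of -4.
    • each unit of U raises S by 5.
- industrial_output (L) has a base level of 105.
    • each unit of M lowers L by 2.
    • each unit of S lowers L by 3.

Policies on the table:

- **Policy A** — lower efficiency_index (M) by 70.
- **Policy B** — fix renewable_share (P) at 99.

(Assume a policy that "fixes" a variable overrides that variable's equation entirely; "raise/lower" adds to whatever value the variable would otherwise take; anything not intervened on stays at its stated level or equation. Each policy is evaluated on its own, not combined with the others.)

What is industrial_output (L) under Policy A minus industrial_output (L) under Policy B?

10506

Policy A (M − 70):
  N = 51
  P = 19 + 3·51 = 172
  U = 60 + 51 − 6·172 = -921
  M = 288 + 3·51 − 2·172 + 4·(-921) (−70 from intervention) = -3657
  S = -4 + 5·(-921) = -4609
  L = 105 − 2·(-3657) − 3·(-4609) = 21246
Policy B (P := 99):
  N = 51
  P = 99
  U = 60 + 51 − 6·99 = -483
  M = 288 + 3·51 − 2·99 + 4·(-483) = -1689
  S = -4 + 5·(-483) = -2419
  L = 105 − 2·(-1689) − 3·(-2419) = 10740
L: 21246 − 10740 = 10506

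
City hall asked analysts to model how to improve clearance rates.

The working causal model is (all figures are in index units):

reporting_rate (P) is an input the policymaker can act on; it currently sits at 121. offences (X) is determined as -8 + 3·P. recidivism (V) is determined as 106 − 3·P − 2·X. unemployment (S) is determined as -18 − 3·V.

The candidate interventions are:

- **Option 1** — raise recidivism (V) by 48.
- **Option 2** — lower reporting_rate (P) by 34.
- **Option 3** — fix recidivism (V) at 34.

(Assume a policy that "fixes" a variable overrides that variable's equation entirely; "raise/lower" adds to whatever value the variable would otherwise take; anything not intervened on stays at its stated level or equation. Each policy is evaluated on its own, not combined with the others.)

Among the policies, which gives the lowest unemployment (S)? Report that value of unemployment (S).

Option 1 (V + 48):
  P = 121
  X = -8 + 3·121 = 355
  V = 106 − 3·121 − 2·355 (+48 from intervention) = -919
  S = -18 − 3·(-919) = 2739
Option 2 (P − 34):
  P = 121 − 34 = 87
  X = -8 + 3·87 = 253
  V = 106 − 3·87 − 2·253 = -661
  S = -18 − 3·(-661) = 1965
Option 3 (V := 34):
  P = 121
  X = -8 + 3·121 = 355
  V = 34
  S = -18 − 3·34 = -120
Comparing — Option 1: S=2739, Option 2: S=1965, Option 3: S=-120. Lowest is -120 (Option 3).

-120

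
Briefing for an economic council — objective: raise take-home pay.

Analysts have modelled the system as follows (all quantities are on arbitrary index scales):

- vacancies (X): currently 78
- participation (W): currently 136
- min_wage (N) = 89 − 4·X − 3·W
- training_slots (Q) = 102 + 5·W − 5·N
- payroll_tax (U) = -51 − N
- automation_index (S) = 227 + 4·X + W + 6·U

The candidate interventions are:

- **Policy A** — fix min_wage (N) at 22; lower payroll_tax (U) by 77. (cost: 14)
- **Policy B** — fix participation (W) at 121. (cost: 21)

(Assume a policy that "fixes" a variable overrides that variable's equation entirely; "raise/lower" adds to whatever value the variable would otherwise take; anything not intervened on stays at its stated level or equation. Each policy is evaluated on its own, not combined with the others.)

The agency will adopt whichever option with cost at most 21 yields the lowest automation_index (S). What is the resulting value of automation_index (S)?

Policy A (N := 22, U − 77):
  X = 78
  W = 136
  N = 22
  U = -51 − 22 (−77 from intervention) = -150
  S = 227 + 4·78 + 136 + 6·(-150) = -225
Policy B (W := 121):
  X = 78
  W = 121
  N = 89 − 4·78 − 3·121 = -586
  U = -51 − (-586) = 535
  S = 227 + 4·78 + 121 + 6·535 = 3870
Comparing — Policy A: S=-225, Policy B: S=3870. Lowest is -225 (Policy A).

-225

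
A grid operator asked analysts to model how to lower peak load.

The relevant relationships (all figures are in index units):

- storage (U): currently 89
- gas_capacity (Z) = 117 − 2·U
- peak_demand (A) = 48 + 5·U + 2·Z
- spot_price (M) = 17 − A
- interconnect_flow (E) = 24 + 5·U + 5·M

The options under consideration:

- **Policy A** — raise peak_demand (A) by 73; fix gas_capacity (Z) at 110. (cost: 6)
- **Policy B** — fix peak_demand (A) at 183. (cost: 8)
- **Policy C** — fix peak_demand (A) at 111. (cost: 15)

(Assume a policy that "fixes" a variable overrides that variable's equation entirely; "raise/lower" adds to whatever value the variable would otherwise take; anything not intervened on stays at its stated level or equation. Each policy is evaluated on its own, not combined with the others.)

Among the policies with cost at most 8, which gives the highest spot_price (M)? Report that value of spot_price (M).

Policy A (A + 73, Z := 110):
  U = 89
  Z = 110
  A = 48 + 5·89 + 2·110 (+73 from intervention) = 786
  M = 17 − 786 = -769
Policy B (A := 183):
  U = 89
  Z = 117 − 2·89 = -61
  A = 183
  M = 17 − 183 = -166
Comparing — Policy A: M=-769, Policy B: M=-166. Highest is -166 (Policy B).

-166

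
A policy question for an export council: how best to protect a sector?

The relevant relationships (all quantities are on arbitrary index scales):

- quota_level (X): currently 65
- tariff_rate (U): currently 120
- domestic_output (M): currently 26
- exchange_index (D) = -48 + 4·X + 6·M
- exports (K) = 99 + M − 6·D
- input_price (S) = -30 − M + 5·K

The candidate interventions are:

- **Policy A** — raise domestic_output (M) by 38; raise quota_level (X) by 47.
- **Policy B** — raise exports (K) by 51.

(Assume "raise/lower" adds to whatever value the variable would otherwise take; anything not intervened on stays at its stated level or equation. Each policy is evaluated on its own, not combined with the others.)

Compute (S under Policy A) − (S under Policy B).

-12583

Policy A (M + 38, X + 47):
  X = 65 + 47 = 112
  M = 26 + 38 = 64
  D = -48 + 4·112 + 6·64 = 784
  K = 99 + 64 − 6·784 = -4541
  S = -30 − 64 + 5·(-4541) = -22799
Policy B (K + 51):
  X = 65
  M = 26
  D = -48 + 4·65 + 6·26 = 368
  K = 99 + 26 − 6·368 (+51 from intervention) = -2032
  S = -30 − 26 + 5·(-2032) = -10216
S: -22799 − (-10216) = -12583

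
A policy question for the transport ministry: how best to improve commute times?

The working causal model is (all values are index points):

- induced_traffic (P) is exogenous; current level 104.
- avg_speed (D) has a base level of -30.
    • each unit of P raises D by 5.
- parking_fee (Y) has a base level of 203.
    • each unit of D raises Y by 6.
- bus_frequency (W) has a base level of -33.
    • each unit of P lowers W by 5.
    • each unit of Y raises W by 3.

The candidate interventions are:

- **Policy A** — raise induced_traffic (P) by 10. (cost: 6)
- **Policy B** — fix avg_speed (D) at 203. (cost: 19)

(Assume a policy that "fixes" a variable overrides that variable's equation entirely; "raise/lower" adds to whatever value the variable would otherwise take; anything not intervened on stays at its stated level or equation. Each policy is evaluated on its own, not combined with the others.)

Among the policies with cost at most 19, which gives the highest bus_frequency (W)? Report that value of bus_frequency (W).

Policy A (P + 10):
  P = 104 + 10 = 114
  D = -30 + 5·114 = 540
  Y = 203 + 6·540 = 3443
  W = -33 − 5·114 + 3·3443 = 9726
Policy B (D := 203):
  P = 104
  D = 203
  Y = 203 + 6·203 = 1421
  W = -33 − 5·104 + 3·1421 = 3710
Comparing — Policy A: W=9726, Policy B: W=3710. Highest is 9726 (Policy A).

9726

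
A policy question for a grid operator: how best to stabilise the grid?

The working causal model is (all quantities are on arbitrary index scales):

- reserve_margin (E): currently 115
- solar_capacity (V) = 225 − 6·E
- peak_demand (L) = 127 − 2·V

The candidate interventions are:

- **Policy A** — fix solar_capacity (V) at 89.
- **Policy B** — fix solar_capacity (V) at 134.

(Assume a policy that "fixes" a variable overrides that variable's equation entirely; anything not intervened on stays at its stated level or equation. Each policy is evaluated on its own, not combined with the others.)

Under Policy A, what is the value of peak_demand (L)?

-51

Policy A (V := 89):
  E = 115
  V = 89
  L = 127 − 2·89 = -51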